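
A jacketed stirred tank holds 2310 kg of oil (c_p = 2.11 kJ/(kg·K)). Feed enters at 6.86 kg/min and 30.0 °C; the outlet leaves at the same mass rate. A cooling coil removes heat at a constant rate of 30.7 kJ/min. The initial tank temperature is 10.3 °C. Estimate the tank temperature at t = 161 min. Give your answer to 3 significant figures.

First-law balance (no shaft work): M c_p dT/dt = ṁ c_p (T_in − T) − 30.7.
τ = M/ṁ = 336.73 min; T_ss = T_in − Q̇/(ṁ c_p) = 30.0 − 30.7/(6.86·2.11) = 27.879 °C.
This is linear first-order; T(t) = T_ss + (T₀ − T_ss) e^(−t/τ).
T(161) = 27.879 + (-17.579)·e^(−161/336.73) = 27.879 + (-17.579)·0.61995 = 16.981 °C.

17.0 °C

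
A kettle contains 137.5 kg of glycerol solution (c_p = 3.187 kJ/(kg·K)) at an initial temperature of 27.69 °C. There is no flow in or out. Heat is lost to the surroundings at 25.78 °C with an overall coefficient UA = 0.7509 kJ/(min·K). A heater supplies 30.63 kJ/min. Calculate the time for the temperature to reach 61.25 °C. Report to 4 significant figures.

1161 min

First-law balance (no shaft work): M c_p dT/dt = −UA(T − T_amb) + Q̇.
τ = M c_p/UA = 583.583 min; T_ss = T_amb + Q̇/UA = 25.78 + 30.63/0.7509 = 66.5711 °C.
T(t) = T_ss + (T₀ − T_ss)e^(−t/τ); set T = 61.25:
t = −τ ln[(T − T_ss)/(T₀ − T_ss)] = −583.583 · ln(0.136855) = 1160.65 min.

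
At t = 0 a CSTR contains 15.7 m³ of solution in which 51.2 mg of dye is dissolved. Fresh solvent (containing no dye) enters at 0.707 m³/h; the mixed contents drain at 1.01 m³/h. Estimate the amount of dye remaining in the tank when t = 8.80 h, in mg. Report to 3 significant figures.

27.5 mg

Let m(t) be the amount of dye. Volume: V(t) = V₀ + (Q_in − Q_out) t = 15.7 − 0.30300 t; V(8.80) = 13.034 m³.
No dye enters, so dm/dt = −Q_out · (m/V).
dm/m = −Q_out dt/(V₀ − 0.30300 t); integrating gives ln(m/m₀) = −(Q_out/(Q_in−Q_out)) ln(V/V₀).
m = m₀ (V₀/V)^(Q_out/(Q_in−Q_out)) = 51.2 × (15.7/13.034)^(-3.3333) = 27.531 mg.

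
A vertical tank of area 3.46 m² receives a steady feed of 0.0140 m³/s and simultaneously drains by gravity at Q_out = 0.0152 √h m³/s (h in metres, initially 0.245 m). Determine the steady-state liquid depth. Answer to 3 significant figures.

A dh/dt = Q_in − 0.0152 √h. Steady state requires inflow = outflow:
Q_in = 0.0152 √h_ss ⇒ √h_ss = 0.0140/0.0152 = 0.92105.
h_ss = 0.92105² = 0.84834 m. (Since h₀ = 0.245 m < h_ss, the level will rise toward this value.)

0.848 m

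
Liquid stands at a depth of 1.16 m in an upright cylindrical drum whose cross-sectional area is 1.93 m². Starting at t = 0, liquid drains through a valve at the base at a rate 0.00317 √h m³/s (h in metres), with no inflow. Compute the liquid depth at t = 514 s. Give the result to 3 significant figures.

With no inflow, A dh/dt = −0.00317 √h.
∫ h^(−1/2) dh = −(0.00317/A) ∫ dt, giving 2√h = 2√h₀ − (0.00317/A) t.
√h = √1.16 − 0.00317·514/(2·1.93) = 1.0770 − 0.42212 = 0.65491.
h = 0.65491² = 0.42891 m.

0.429 m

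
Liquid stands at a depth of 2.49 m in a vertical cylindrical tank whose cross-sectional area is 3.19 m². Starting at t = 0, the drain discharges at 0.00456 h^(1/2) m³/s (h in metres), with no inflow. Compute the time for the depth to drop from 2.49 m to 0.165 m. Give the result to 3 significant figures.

1640 s

Unsteady balance on liquid volume: A dh/dt = −0.00456 √h.
This is separable: 2 d(√h)/dt = −0.00456/A, so √h = √h₀ − (0.00456/(2A)) t.
t = 2A(√h₀ − √h)/0.00456 = 2·3.19·(√2.49 − √0.165)/0.00456
  = 6.3800 × (1.5780 − 0.40620) / 0.00456 = 1639.5 s.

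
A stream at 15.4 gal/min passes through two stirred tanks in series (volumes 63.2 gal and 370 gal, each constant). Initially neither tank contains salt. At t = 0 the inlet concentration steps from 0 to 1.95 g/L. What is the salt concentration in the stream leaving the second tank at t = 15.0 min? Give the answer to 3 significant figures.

Time constants: τᵢ = Vᵢ/Q for each well-mixed tank.
τ₁ = 63.2/15.4 = 4.1039 min; τ₂ = 370/15.4 = 24.026 min.
Tank 1: C₁ = C_in(1 − e^(−t/τ₁)). Tank 2 (τ₁ ≠ τ₂): C₂ = C_in[1 − (τ₁ e^(−t/τ₁) − τ₂ e^(−t/τ₂))/(τ₁ − τ₂)].
At t = 15.0: e^(−t/τ₁) = 0.025860, e^(−t/τ₂) = 0.53562.
C₂ = 1.95·[1 − (4.1039·0.025860 − 24.026·0.53562)/(-19.922)] = 1.95·0.35937 = 0.70077 g/L.

0.701 g/L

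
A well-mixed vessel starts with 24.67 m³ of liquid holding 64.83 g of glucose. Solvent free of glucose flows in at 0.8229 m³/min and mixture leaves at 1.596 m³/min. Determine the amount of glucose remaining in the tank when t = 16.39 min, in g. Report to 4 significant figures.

Total volume: dV/dt = Q_in − Q_out = -0.773100 m³/min, so V(t) = 24.67 − 0.773100 t and V(16.39) = 11.9989 m³.
Species balance (pure solvent in): dm/dt = −Q_out · m/V(t).
dm/m = −Q_out dt/(V₀ − 0.773100 t); integrating gives ln(m/m₀) = −(Q_out/(Q_in−Q_out)) ln(V/V₀).
m = m₀ (V₀/V)^(Q_out/(Q_in−Q_out)) = 64.83 × (24.67/11.9989)^(-2.06442) = 14.6405 g.

14.64 g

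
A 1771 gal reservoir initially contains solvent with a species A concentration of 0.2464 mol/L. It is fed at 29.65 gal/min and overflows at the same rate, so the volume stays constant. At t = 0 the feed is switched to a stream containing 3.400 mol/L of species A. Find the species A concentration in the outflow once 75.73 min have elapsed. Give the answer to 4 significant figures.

Mass balance on the solute (V constant): V dC/dt = Q(C_in − C).
Time constant τ = V/Q = 1771/29.65 = 59.7302 min.
Integrating: C(t) = C_in + (C₀ − C_in) e^(−t/τ).
C(75.73) = 3.400 + (0.2464 − 3.400)·e^(−75.73/59.7302) = 3.400 + (-3.15360)·0.281431 = 2.51248 mol/L.

2.512 mol/L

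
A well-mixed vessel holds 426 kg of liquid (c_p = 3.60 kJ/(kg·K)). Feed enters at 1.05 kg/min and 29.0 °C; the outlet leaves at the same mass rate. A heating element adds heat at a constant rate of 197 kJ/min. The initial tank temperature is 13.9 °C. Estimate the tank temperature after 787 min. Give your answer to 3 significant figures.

71.5 °C

M c_p dT/dt = ṁ c_p (T_in − T) + Q̇.
Rearrange: dT/dt = (T_ss − T)/τ with τ = M/ṁ = 405.71 min and T_ss = T_in + Q̇/(ṁ c_p) = 81.116 °C.
This is linear first-order; T(t) = T_ss + (T₀ − T_ss) e^(−t/τ).
T(787) = 81.116 + (-67.216)·e^(−787/405.71) = 81.116 + (-67.216)·0.14373 = 71.455 °C.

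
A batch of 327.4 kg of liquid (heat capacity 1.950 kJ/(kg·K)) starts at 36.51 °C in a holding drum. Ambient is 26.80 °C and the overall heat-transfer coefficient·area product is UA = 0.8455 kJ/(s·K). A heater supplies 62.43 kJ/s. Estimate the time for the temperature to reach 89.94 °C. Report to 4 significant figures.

Heat balance on the well-mixed liquid: M c_p dT/dt = −UA(T − T_amb) + Q̇.
τ = M c_p/UA = 755.092 s; T_ss = T_amb + Q̇/UA = 26.80 + 62.43/0.8455 = 100.638 °C.
T(t) = T_ss + (T₀ − T_ss)e^(−t/τ); set T = 89.94:
t = −τ ln[(T − T_ss)/(T₀ − T_ss)] = −755.092 · ln(0.166822) = 1352.24 s.

1352 s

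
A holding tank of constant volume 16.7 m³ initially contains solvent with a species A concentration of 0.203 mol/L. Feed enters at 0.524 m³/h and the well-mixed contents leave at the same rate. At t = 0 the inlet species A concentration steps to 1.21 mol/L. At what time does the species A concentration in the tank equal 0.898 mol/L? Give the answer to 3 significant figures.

37.3 h

Accumulation = in − out for the solute gives V dC/dt = Q(C_in − C), so τ = V/Q = 31.870 h.
C(t) = C_in + (C₀ − C_in) e^(−t/τ). Set C = 0.898 and solve for t:
e^(−t/τ) = (C − C_in)/(C₀ − C_in) = (0.898 − 1.21)/(0.203 − 1.21) = 0.30983
t = −τ ln(…) = 31.870 × 1.1717 = 37.343 h.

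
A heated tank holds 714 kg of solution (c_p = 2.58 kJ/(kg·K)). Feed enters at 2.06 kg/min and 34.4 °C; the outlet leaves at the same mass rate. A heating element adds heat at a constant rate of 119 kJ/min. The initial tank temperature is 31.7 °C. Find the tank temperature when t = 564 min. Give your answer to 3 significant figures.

51.9 °C

M c_p dT/dt = ṁ c_p (T_in − T) + Q̇.
Rearrange: dT/dt = (T_ss − T)/τ with τ = M/ṁ = 346.60 min and T_ss = T_in + Q̇/(ṁ c_p) = 56.790 °C.
This is linear first-order; T(t) = T_ss + (T₀ − T_ss) e^(−t/τ).
T(564) = 56.790 + (-25.090)·e^(−564/346.60) = 56.790 + (-25.090)·0.19647 = 51.861 °C.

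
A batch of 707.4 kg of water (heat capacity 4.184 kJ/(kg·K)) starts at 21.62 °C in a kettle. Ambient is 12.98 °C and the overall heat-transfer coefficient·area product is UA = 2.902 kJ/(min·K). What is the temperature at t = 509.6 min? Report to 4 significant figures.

18.22 °C

Lumped-capacitance energy balance: M c_p dT/dt = UA(T_amb − T).
dT/dt = (T_ss − T)/τ with T_ss = T_amb = 12.9800 °C, τ = M c_p/UA = 707.4·4.184/2.902 = 1019.90 min.
Solution: T(t) = T_ss + (T₀ − T_ss) e^(−t/τ).
T(509.6) = 12.9800 + (8.64000)·0.606740 = 18.2222 °C.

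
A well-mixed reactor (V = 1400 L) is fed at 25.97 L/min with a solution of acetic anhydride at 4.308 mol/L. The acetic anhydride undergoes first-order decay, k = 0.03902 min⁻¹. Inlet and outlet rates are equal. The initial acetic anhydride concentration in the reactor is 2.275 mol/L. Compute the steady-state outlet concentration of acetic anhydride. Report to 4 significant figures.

1.388 mol/L

Accumulation = in − out − consumed: V dC/dt = Q C_in − Q C − k V C.
At steady state: 0 = Q C_in − (Q + kV) C_ss, so C_ss = Q C_in/(Q + kV).
C_ss = 25.97·4.308/(25.97 + 0.03902·1400) = 111.879/80.5980 = 1.38811 mol/L.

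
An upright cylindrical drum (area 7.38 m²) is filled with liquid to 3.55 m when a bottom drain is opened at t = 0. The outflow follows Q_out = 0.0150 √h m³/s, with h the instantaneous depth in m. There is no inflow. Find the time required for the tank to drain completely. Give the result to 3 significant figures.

1850 s

With no inflow, A dh/dt = −0.0150 √h.
∫ h^(−1/2) dh = −(0.0150/A) ∫ dt, giving 2√h = 2√h₀ − (0.0150/A) t.
Set h = 0: 2√h₀ = (0.0150/A) t_empty ⇒ t_empty = 2A√h₀/0.0150.
t_empty = 2·7.38·√3.55/0.0150 = 14.760·1.8841/0.0150 = 1854.0 s.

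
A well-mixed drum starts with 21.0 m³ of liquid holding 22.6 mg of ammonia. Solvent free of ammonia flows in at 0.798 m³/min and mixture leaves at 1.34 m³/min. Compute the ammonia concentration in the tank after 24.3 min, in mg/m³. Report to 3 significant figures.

Let m(t) be the amount of ammonia. Volume: V(t) = V₀ + (Q_in − Q_out) t = 21.0 − 0.54200 t; V(24.3) = 7.8294 m³.
Species balance (pure solvent in): dm/dt = −Q_out · m/V(t).
Separate: dm/m = −Q_out dt/V(t) ⇒ ln(m/m₀) = −(Q_out/(Q_in−Q_out)) ln(V/V₀).
m = m₀ (V₀/V)^(Q_out/(Q_in−Q_out)) = 22.6 × (21.0/7.8294)^(-2.4723) = 1.9712 mg.
C = m/V = 1.9712/7.8294 = 0.25177 mg/m³.

0.252 mg/m³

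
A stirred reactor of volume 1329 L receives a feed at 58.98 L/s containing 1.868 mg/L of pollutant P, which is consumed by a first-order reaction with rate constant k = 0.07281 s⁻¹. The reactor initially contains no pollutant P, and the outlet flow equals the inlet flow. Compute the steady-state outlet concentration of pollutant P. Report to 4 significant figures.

0.7074 mg/L

V dC/dt = Q(C_in − C) − k V C.
At steady state: 0 = Q C_in − (Q + kV) C_ss, so C_ss = Q C_in/(Q + kV).
C_ss = 58.98·1.868/(58.98 + 0.07281·1329) = 110.175/155.744 = 0.707406 mg/L.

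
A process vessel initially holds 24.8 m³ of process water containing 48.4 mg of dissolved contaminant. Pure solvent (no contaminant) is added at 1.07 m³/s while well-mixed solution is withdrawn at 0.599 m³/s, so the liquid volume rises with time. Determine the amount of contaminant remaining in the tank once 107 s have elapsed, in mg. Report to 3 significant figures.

11.8 mg

Total volume: dV/dt = Q_in − Q_out = 0.47100 m³/s, so V(t) = 24.8 + 0.47100 t and V(107) = 75.197 m³.
Solute balance: dm/dt = 0 − Q_out C = −Q_out m/V(t).
dm/m = −Q_out dt/(V₀ + 0.47100 t); integrating gives ln(m/m₀) = −(Q_out/(Q_in−Q_out)) ln(V/V₀).
m = m₀ (V₀/V)^(Q_out/(Q_in−Q_out)) = 48.4 × (24.8/75.197)^(1.2718) = 11.808 mg.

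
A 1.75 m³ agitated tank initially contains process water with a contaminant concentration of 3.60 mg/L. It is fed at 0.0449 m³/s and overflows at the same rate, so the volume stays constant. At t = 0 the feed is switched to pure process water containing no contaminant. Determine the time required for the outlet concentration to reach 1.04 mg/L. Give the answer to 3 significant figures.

Species balance: V dC/dt = Q(C_in − C) ⇒ τ = V/Q = 38.976 s.
C(t) = C_in + (C₀ − C_in) e^(−t/τ). Set C = 1.04 and solve for t:
e^(−t/τ) = (C − C_in)/(C₀ − C_in) = (1.04 − 0)/(3.60 − 0) = 0.28889
t = −τ ln(…) = 38.976 × 1.2417 = 48.396 s.

48.4 s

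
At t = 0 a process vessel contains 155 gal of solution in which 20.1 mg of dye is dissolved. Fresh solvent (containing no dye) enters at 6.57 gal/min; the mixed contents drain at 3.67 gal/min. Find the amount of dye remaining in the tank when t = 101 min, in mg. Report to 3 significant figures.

5.25 mg

Let m(t) be the amount of dye. Volume: V(t) = V₀ + (Q_in − Q_out) t = 155 + 2.9000 t; V(101) = 447.90 gal.
Species balance (pure solvent in): dm/dt = −Q_out · m/V(t).
dm/m = −Q_out dt/(V₀ + 2.9000 t); integrating gives ln(m/m₀) = −(Q_out/(Q_in−Q_out)) ln(V/V₀).
m = m₀ (V₀/V)^(Q_out/(Q_in−Q_out)) = 20.1 × (155/447.90)^(1.2655) = 5.2479 mg.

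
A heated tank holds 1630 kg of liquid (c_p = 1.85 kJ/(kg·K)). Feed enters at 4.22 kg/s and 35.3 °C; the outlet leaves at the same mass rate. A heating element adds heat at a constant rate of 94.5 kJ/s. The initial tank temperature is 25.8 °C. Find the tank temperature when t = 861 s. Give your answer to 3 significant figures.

45.1 °C

M c_p dT/dt = ṁ c_p (T_in − T) + Q̇.
τ = M/ṁ = 386.26 s; T_ss = T_in + Q̇/(ṁ c_p) = 35.3 + 94.5/(4.22·1.85) = 47.405 °C.
Integrating: T(t) = T_ss + (T₀ − T_ss) e^(−t/τ).
T(861) = 47.405 + (-21.605)·e^(−861/386.26) = 47.405 + (-21.605)·0.10763 = 45.079 °C.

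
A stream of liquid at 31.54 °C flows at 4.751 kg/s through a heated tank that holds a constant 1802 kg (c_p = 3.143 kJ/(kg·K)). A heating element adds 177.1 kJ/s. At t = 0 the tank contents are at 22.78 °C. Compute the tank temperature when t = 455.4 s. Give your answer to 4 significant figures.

M c_p dT/dt = ṁ c_p (T_in − T) + Q̇.
Rearrange: dT/dt = (T_ss − T)/τ with τ = M/ṁ = 379.289 s and T_ss = T_in + Q̇/(ṁ c_p) = 43.4001 °C.
This is linear first-order; T(t) = T_ss + (T₀ − T_ss) e^(−t/τ).
T(455.4) = 43.4001 + (-20.6201)·e^(−455.4/379.289) = 43.4001 + (-20.6201)·0.300993 = 37.1936 °C.

37.19 °C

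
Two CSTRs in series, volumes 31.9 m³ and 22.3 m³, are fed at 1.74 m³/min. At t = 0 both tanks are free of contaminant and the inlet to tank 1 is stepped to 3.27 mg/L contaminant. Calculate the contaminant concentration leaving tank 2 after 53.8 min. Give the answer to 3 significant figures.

2.81 mg/L

Species balance on tank i: dCᵢ/dt = (Cᵢ₋₁ − Cᵢ)/τᵢ with τᵢ = Vᵢ/Q.
τ₁ = 31.9/1.74 = 18.333 min; τ₂ = 22.3/1.74 = 12.816 min.
Tank 1: C₁ = C_in(1 − e^(−t/τ₁)). Tank 2 (τ₁ ≠ τ₂): C₂ = C_in[1 − (τ₁ e^(−t/τ₁) − τ₂ e^(−t/τ₂))/(τ₁ − τ₂)].
At t = 53.8: e^(−t/τ₁) = 0.053155, e^(−t/τ₂) = 0.015028.
C₂ = 3.27·[1 − (18.333·0.053155 − 12.816·0.015028)/(5.5172)] = 3.27·0.85828 = 2.8066 mg/L.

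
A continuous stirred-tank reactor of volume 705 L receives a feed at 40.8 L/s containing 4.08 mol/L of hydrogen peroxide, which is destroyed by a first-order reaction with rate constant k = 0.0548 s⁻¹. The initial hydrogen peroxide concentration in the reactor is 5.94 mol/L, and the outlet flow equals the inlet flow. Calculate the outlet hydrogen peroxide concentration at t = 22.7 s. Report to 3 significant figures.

2.39 mol/L

Species balance: V dC/dt = Q C_in − Q C − k V C.
dC/dt = (Q/V) C_in − (Q/V + k) C; effective rate a = Q/V + k = 0.057872 + 0.0548 = 0.11267 s⁻¹.
C_ss = Q C_in/(Q + kV) = 2.0956 mol/L; C(t) = C_ss + (C₀ − C_ss) e^(−a t).
C(22.7) = 2.0956 + (3.8444)·e^(−0.11267·22.7) = 2.0956 + (3.8444)·0.077486 = 2.3935 mol/L.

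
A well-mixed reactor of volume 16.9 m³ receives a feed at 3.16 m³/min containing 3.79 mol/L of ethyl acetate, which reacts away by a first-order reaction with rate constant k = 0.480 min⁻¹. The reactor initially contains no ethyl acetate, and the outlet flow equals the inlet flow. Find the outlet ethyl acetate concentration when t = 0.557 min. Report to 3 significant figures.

0.330 mol/L

Species balance: V dC/dt = Q C_in − Q C − k V C.
This is linear with rate a = Q/V + k = 0.66698 min⁻¹.
C_ss = Q C_in/(Q + kV) = 1.0625 mol/L; C(t) = C_ss + (C₀ − C_ss) e^(−a t).
C(0.557) = 1.0625 + (-1.0625)·e^(−0.66698·0.557) = 1.0625 + (-1.0625)·0.68969 = 0.32970 mol/L.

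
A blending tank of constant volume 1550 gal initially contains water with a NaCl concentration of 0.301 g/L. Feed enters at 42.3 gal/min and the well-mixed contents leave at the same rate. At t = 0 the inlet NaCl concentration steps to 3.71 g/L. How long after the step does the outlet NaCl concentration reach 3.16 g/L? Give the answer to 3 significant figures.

66.8 min

Species balance: V dC/dt = Q(C_in − C) ⇒ τ = V/Q = 36.643 min.
C(t) = C_in + (C₀ − C_in) e^(−t/τ). Set C = 3.16 and solve for t:
e^(−t/τ) = (C − C_in)/(C₀ − C_in) = (3.16 − 3.71)/(0.301 − 3.71) = 0.16134
t = −τ ln(…) = 36.643 × 1.8243 = 66.846 min.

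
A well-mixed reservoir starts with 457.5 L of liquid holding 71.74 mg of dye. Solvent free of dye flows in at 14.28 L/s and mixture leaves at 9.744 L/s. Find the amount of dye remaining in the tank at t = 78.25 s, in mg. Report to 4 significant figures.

Total volume: dV/dt = Q_in − Q_out = 4.53600 L/s, so V(t) = 457.5 + 4.53600 t and V(78.25) = 812.442 L.
Solute balance: dm/dt = 0 − Q_out C = −Q_out m/V(t).
dm/m = −Q_out dt/(V₀ + 4.53600 t); integrating gives ln(m/m₀) = −(Q_out/(Q_in−Q_out)) ln(V/V₀).
m = m₀ (V₀/V)^(Q_out/(Q_in−Q_out)) = 71.74 × (457.5/812.442)^(2.14815) = 20.8935 mg.

20.89 mg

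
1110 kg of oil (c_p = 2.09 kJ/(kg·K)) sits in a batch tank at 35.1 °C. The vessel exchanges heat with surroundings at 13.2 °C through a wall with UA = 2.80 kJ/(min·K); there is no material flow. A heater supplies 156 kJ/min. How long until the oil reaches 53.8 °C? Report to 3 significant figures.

Lumped-capacitance energy balance: M c_p dT/dt = UA(T_amb − T) + Q̇.
τ = M c_p/UA = 828.54 min; T_ss = T_amb + Q̇/UA = 13.2 + 156/2.80 = 68.914 °C.
T(t) = T_ss + (T₀ − T_ss)e^(−t/τ); set T = 53.8:
t = −τ ln[(T − T_ss)/(T₀ − T_ss)] = −828.54 · ln(0.44698) = 667.17 min.

667 min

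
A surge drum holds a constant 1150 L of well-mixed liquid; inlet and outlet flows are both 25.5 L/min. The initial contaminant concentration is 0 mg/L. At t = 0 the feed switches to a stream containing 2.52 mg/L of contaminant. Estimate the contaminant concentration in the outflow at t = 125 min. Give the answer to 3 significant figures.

2.36 mg/L

Transient balance on the dissolved component: V dC/dt = Q(C_in − C).
Time constant τ = V/Q = 1150/25.5 = 45.098 min.
Integrating: C(t) = C_in + (C₀ − C_in) e^(−t/τ).
C(125) = 2.52 + (0 − 2.52)·e^(−125/45.098) = 2.52 + (-2.5200)·0.062553 = 2.3624 mg/L.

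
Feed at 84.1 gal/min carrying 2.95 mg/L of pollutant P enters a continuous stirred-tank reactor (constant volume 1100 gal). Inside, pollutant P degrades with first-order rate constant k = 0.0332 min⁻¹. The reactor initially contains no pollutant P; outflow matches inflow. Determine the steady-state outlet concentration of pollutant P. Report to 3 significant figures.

2.06 mg/L

V dC/dt = Q(C_in − C) − k V C.
At steady state: 0 = Q C_in − (Q + kV) C_ss, so C_ss = Q C_in/(Q + kV).
C_ss = 84.1·2.95/(84.1 + 0.0332·1100) = 248.09/120.62 = 2.0568 mg/L.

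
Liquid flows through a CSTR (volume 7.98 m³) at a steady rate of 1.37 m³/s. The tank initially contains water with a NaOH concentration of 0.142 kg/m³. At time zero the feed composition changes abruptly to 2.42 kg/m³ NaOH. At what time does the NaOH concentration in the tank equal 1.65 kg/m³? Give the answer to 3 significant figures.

Species balance: V dC/dt = Q(C_in − C) ⇒ τ = V/Q = 5.8248 s.
C(t) = C_in + (C₀ − C_in) e^(−t/τ). Set C = 1.65 and solve for t:
e^(−t/τ) = (C − C_in)/(C₀ − C_in) = (1.65 − 2.42)/(0.142 − 2.42) = 0.33802
t = −τ ln(…) = 5.8248 × 1.0847 = 6.3180 s.

6.32 s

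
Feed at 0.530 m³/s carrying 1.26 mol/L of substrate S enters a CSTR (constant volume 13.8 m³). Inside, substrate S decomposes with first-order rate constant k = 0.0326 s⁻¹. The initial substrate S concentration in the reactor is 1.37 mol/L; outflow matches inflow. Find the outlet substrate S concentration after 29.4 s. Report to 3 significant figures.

0.767 mol/L

Accumulation = in − out − consumed: V dC/dt = Q C_in − Q C − k V C.
This is linear with rate a = Q/V + k = 0.071006 s⁻¹.
C_ss = Q C_in/(Q + kV) = 0.68151 mol/L; C(t) = C_ss + (C₀ − C_ss) e^(−a t).
C(29.4) = 0.68151 + (0.68849)·e^(−0.071006·29.4) = 0.68151 + (0.68849)·0.12399 = 0.76688 mol/L.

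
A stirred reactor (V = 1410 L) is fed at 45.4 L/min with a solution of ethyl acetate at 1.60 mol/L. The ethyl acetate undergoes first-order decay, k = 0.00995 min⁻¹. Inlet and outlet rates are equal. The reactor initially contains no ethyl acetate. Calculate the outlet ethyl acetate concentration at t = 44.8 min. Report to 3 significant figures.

V dC/dt = Q(C_in − C) − k V C.
dC/dt = (Q/V) C_in − (Q/V + k) C; effective rate a = Q/V + k = 0.032199 + 0.00995 = 0.042149 min⁻¹.
C_ss = Q C_in/(Q + kV) = 1.2223 mol/L; C(t) = C_ss + (C₀ − C_ss) e^(−a t).
C(44.8) = 1.2223 + (-1.2223)·e^(−0.042149·44.8) = 1.2223 + (-1.2223)·0.15134 = 1.0373 mol/L.

1.04 mol/L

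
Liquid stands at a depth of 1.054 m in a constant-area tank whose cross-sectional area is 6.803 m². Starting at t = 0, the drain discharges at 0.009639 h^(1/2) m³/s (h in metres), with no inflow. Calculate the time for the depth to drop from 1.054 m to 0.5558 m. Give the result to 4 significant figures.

With no inflow, A dh/dt = −0.009639 √h.
This is separable: 2 d(√h)/dt = −0.009639/A, so √h = √h₀ − (0.009639/(2A)) t.
t = 2A(√h₀ − √h)/0.009639 = 2·6.803·(√1.054 − √0.5558)/0.009639
  = 13.6060 × (1.02665 − 0.745520) / 0.009639 = 396.824 s.

396.8 s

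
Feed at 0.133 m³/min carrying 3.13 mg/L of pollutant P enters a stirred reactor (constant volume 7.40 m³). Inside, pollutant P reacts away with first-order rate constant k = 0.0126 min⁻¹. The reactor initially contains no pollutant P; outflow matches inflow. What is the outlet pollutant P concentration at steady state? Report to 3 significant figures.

1.84 mg/L

Species balance: V dC/dt = Q C_in − Q C − k V C.
Steady state (dC/dt = 0): C_ss = Q C_in/(Q + kV) = C_in/(1 + kV/Q).
C_ss = 0.133·3.13/(0.133 + 0.0126·7.40) = 0.41629/0.22624 = 1.8400 mg/L.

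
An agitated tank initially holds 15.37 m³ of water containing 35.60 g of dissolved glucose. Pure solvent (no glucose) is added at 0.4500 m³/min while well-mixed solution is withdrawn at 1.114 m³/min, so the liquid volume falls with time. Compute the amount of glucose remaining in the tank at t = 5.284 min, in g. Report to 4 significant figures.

23.05 g

Total volume: dV/dt = Q_in − Q_out = -0.664000 m³/min, so V(t) = 15.37 − 0.664000 t and V(5.284) = 11.8614 m³.
No glucose enters, so dm/dt = −Q_out · (m/V).
dm/m = −Q_out dt/(V₀ − 0.664000 t); integrating gives ln(m/m₀) = −(Q_out/(Q_in−Q_out)) ln(V/V₀).
m = m₀ (V₀/V)^(Q_out/(Q_in−Q_out)) = 35.60 × (15.37/11.8614)^(-1.67771) = 23.0486 g.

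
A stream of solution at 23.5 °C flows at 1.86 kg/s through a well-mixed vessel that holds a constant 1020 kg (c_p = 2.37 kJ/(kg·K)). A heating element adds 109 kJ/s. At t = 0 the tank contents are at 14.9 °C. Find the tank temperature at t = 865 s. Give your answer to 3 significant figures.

41.3 °C

M c_p dT/dt = ṁ c_p (T_in − T) + Q̇.
Rearrange: dT/dt = (T_ss − T)/τ with τ = M/ṁ = 548.39 s and T_ss = T_in + Q̇/(ṁ c_p) = 48.227 °C.
T approaches T_ss exponentially: T(t) = T_ss + (T₀ − T_ss) e^(−t/τ).
T(865) = 48.227 + (-33.327)·e^(−865/548.39) = 48.227 + (-33.327)·0.20652 = 41.344 °C.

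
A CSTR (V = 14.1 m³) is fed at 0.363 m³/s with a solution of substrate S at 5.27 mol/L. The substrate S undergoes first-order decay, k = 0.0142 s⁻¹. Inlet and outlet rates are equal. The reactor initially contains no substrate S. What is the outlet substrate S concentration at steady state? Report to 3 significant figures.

3.40 mol/L

Species balance: V dC/dt = Q C_in − Q C − k V C.
At steady state: 0 = Q C_in − (Q + kV) C_ss, so C_ss = Q C_in/(Q + kV).
C_ss = 0.363·5.27/(0.363 + 0.0142·14.1) = 1.9130/0.56322 = 3.3966 mol/L.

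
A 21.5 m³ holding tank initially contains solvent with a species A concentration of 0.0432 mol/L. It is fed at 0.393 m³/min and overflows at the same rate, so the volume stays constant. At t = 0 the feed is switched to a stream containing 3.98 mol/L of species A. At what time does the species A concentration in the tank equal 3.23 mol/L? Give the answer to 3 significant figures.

Species balance: V dC/dt = Q(C_in − C) ⇒ τ = V/Q = 54.707 min.
C(t) = C_in + (C₀ − C_in) e^(−t/τ). Set C = 3.23 and solve for t:
e^(−t/τ) = (C − C_in)/(C₀ − C_in) = (3.23 − 3.98)/(0.0432 − 3.98) = 0.19051
t = −τ ln(…) = 54.707 × 1.6581 = 90.708 min.

90.7 min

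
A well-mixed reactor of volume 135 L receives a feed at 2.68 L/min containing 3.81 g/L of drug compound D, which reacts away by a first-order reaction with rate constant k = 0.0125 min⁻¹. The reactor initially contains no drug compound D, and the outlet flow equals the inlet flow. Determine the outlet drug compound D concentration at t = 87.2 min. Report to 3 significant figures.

2.20 g/L

V dC/dt = Q(C_in − C) − k V C.
This is linear with rate a = Q/V + k = 0.032352 min⁻¹.
C_ss = Q C_in/(Q + kV) = 2.3379 g/L; C(t) = C_ss + (C₀ − C_ss) e^(−a t).
C(87.2) = 2.3379 + (-2.3379)·e^(−0.032352·87.2) = 2.3379 + (-2.3379)·0.059542 = 2.1987 g/L.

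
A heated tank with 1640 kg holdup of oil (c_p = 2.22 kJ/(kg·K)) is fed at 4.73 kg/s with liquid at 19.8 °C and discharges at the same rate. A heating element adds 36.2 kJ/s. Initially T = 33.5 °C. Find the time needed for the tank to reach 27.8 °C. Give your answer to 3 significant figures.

281 s

M c_p dT/dt = ṁ c_p (T_in − T) + Q̇.
τ = M/ṁ = 346.72 s; T_ss = T_in + Q̇/(ṁ c_p) = 23.247 °C.
T(t) = T_ss + (T₀ − T_ss) e^(−t/τ). Set T = 27.8:
e^(−t/τ) = (27.8 − 23.247)/(33.5 − 23.247) = 0.44404
t = −346.72 · ln(0.44404) = 281.48 s.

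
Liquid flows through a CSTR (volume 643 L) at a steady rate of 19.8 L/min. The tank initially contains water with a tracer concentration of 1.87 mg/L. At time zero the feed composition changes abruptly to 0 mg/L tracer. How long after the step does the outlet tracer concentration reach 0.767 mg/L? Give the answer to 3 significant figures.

Transient balance on the dissolved component: V dC/dt = Q(C_in − C), so τ = V/Q = 32.475 min.
C(t) = C_in + (C₀ − C_in) e^(−t/τ). Set C = 0.767 and solve for t:
e^(−t/τ) = (C − C_in)/(C₀ − C_in) = (0.767 − 0)/(1.87 − 0) = 0.41016
t = −τ ln(…) = 32.475 × 0.89121 = 28.942 min.

28.9 min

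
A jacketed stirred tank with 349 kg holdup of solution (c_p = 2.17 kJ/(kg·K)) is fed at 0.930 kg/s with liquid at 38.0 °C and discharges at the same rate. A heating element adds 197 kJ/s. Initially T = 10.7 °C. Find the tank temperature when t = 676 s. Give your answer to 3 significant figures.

Energy balance: M c_p dT/dt = ṁ c_p (T_in − T) + 197.
Rearrange: dT/dt = (T_ss − T)/τ with τ = M/ṁ = 375.27 s and T_ss = T_in + Q̇/(ṁ c_p) = 135.62 °C.
This is linear first-order; T(t) = T_ss + (T₀ − T_ss) e^(−t/τ).
T(676) = 135.62 + (-124.92)·e^(−676/375.27) = 135.62 + (-124.92)·0.16507 = 115.00 °C.

115 °C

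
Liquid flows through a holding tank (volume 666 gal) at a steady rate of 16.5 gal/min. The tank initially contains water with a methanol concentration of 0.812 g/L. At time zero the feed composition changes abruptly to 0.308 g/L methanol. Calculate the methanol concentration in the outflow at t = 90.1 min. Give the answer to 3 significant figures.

Unsteady species balance (constant V, well mixed): V dC/dt = Q(C_in − C).
Time constant τ = V/Q = 666/16.5 = 40.364 min.
C approaches C_in exponentially: C(t) = C_in + (C₀ − C_in) e^(−t/τ).
C(90.1) = 0.308 + (0.812 − 0.308)·e^(−90.1/40.364) = 0.308 + (0.50400)·0.10729 = 0.36207 g/L.

0.362 g/L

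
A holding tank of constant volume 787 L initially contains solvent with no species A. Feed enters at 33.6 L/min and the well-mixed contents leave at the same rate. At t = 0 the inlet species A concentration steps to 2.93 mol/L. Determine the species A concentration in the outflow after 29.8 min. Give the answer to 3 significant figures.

2.11 mol/L

Transient balance on the dissolved component: V dC/dt = Q(C_in − C).
So dC/dt = (C_in − C)/τ with τ = V/Q = 787/33.6 = 23.423 min.
C approaches C_in exponentially: C(t) = C_in + (C₀ − C_in) e^(−t/τ).
C(29.8) = 2.93 + (0 − 2.93)·e^(−29.8/23.423) = 2.93 + (-2.9300)·0.28019 = 2.1090 mol/L.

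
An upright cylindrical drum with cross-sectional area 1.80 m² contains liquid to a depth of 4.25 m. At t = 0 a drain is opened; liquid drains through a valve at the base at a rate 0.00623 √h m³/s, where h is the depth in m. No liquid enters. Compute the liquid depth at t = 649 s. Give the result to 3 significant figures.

0.881 m

Unsteady balance on liquid volume: A dh/dt = −0.00623 √h.
∫ h^(−1/2) dh = −(0.00623/A) ∫ dt, giving 2√h = 2√h₀ − (0.00623/A) t.
√h = √4.25 − 0.00623·649/(2·1.80) = 2.0616 − 1.1231 = 0.93842.
h = 0.93842² = 0.88064 m.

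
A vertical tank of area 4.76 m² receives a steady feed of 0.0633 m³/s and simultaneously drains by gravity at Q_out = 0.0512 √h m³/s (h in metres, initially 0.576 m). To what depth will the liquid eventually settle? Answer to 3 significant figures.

1.53 m

Unsteady balance on liquid volume: A dh/dt = Q_in − 0.0512 √h. At steady state dh/dt = 0:
Q_in = 0.0512 √h_ss ⇒ √h_ss = 0.0633/0.0512 = 1.2363.
h_ss = 1.2363² = 1.5285 m. (Since h₀ = 0.576 m < h_ss, the level will rise toward this value.)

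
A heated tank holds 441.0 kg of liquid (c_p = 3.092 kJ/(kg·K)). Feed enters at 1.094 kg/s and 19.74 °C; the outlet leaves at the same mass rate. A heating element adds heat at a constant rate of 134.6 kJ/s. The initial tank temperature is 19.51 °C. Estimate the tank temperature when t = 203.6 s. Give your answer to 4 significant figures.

35.38 °C

Energy balance: M c_p dT/dt = ṁ c_p (T_in − T) + 134.6.
Rearrange: dT/dt = (T_ss − T)/τ with τ = M/ṁ = 403.108 s and T_ss = T_in + Q̇/(ṁ c_p) = 59.5313 °C.
Integrating: T(t) = T_ss + (T₀ − T_ss) e^(−t/τ).
T(203.6) = 59.5313 + (-40.0213)·e^(−203.6/403.108) = 59.5313 + (-40.0213)·0.603460 = 35.3801 °C.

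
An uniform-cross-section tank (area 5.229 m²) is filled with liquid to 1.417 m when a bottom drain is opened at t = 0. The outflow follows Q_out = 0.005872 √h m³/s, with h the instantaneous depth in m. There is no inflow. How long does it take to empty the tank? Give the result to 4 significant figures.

A dh/dt = −Q_out = −0.005872 √h.
∫ h^(−1/2) dh = −(0.005872/A) ∫ dt, giving 2√h = 2√h₀ − (0.005872/A) t.
Tank is empty when √h = 0: t_empty = 2A√h₀/0.005872.
t_empty = 2·5.229·√1.417/0.005872 = 10.4580·1.19038/0.005872 = 2120.06 s.

2120 s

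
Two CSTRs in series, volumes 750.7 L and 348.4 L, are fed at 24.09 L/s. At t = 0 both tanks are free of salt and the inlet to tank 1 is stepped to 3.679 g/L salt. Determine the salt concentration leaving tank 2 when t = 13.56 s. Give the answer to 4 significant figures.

0.4837 g/L

Species balance on tank i: dCᵢ/dt = (Cᵢ₋₁ − Cᵢ)/τᵢ with τᵢ = Vᵢ/Q.
τ₁ = 750.7/24.09 = 31.1623 s; τ₂ = 348.4/24.09 = 14.4624 s.
Solving the cascade with C₁(0)=C₂(0)=0 gives C₂(t) = C_in[1 − (τ₁ e^(−t/τ₁) − τ₂ e^(−t/τ₂))/(τ₁ − τ₂)].
At t = 13.56: e^(−t/τ₁) = 0.647173, e^(−t/τ₂) = 0.391566.
C₂ = 3.679·[1 − (31.1623·0.647173 − 14.4624·0.391566)/(16.6999)] = 3.679·0.131465 = 0.483661 g/L.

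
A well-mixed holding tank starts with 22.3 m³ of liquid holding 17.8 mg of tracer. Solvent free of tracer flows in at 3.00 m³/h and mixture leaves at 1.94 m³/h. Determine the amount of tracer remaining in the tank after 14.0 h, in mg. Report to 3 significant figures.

7.00 mg

Total volume: dV/dt = Q_in − Q_out = 1.0600 m³/h, so V(t) = 22.3 + 1.0600 t and V(14.0) = 37.140 m³.
Species balance (pure solvent in): dm/dt = −Q_out · m/V(t).
dm/m = −Q_out dt/(V₀ + 1.0600 t); integrating gives ln(m/m₀) = −(Q_out/(Q_in−Q_out)) ln(V/V₀).
m = m₀ (V₀/V)^(Q_out/(Q_in−Q_out)) = 17.8 × (22.3/37.140)^(1.8302) = 6.9979 mg.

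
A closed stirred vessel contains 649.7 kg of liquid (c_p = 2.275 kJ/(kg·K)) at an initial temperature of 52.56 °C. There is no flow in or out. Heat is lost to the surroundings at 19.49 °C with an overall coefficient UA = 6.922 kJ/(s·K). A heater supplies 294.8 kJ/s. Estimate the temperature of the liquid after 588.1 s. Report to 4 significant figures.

61.47 °C

Unsteady energy balance on the tank contents: M c_p dT/dt = −UA(T − T_amb) + Q̇.
dT/dt = (T_ss − T)/τ with T_ss = T_amb + Q̇/UA = 19.49 + 294.8/6.922 = 62.0788 °C, τ = M c_p/UA = 649.7·2.275/6.922 = 213.532 s.
This is linear first-order; T(t) = T_ss + (T₀ − T_ss) e^(−t/τ).
T(588.1) = 62.0788 + (-9.51885)·0.0636627 = 61.4729 °C.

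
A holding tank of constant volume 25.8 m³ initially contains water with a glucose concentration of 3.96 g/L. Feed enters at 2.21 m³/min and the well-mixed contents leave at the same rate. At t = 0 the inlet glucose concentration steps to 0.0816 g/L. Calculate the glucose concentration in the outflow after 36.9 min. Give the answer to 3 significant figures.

Mass balance on the solute (V constant): V dC/dt = Q(C_in − C).
Time constant τ = V/Q = 25.8/2.21 = 11.674 min.
C approaches C_in exponentially: C(t) = C_in + (C₀ − C_in) e^(−t/τ).
C(36.9) = 0.0816 + (3.96 − 0.0816)·e^(−36.9/11.674) = 0.0816 + (3.8784)·0.042391 = 0.24601 g/L.

0.246 g/L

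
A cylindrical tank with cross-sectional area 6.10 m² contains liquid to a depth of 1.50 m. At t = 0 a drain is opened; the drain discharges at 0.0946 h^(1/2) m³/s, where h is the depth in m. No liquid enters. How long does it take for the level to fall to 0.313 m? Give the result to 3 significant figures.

85.8 s

With no inflow, A dh/dt = −0.0946 √h.
This is separable: 2 d(√h)/dt = −0.0946/A, so √h = √h₀ − (0.0946/(2A)) t.
t = 2A(√h₀ − √h)/0.0946 = 2·6.10·(√1.50 − √0.313)/0.0946
  = 12.200 × (1.2247 − 0.55946) / 0.0946 = 85.797 s.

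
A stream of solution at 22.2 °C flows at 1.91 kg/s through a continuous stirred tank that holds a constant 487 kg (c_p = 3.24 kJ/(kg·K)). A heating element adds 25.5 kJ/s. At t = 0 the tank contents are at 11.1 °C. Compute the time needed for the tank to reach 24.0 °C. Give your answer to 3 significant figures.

Unsteady energy balance on the tank contents: M c_p dT/dt = ṁ c_p (T_in − T) + 25.5.
τ = M/ṁ = 254.97 s; T_ss = T_in + Q̇/(ṁ c_p) = 26.321 °C.
T(t) = T_ss + (T₀ − T_ss) e^(−t/τ). Set T = 24.0:
e^(−t/τ) = (24.0 − 26.321)/(11.1 − 26.321) = 0.15247
t = −254.97 · ln(0.15247) = 479.56 s.

480 s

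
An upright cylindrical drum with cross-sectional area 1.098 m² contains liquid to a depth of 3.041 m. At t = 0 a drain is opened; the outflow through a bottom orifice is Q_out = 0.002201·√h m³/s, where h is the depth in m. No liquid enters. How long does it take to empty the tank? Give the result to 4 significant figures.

With no inflow, A dh/dt = −0.002201 √h.
∫ h^(−1/2) dh = −(0.002201/A) ∫ dt, giving 2√h = 2√h₀ − (0.002201/A) t.
Tank is empty when √h = 0: t_empty = 2A√h₀/0.002201.
t_empty = 2·1.098·√3.041/0.002201 = 2.19600·1.74385/0.002201 = 1739.88 s.

1740 s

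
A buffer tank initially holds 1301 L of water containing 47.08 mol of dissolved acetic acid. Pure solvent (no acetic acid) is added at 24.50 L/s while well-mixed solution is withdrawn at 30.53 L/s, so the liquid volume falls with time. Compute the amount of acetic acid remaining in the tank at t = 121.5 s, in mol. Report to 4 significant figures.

0.7110 mol

Total volume: dV/dt = Q_in − Q_out = -6.03000 L/s, so V(t) = 1301 − 6.03000 t and V(121.5) = 568.355 L.
No acetic acid enters, so dm/dt = −Q_out · (m/V).
dm/m = −Q_out dt/(V₀ − 6.03000 t); integrating gives ln(m/m₀) = −(Q_out/(Q_in−Q_out)) ln(V/V₀).
m = m₀ (V₀/V)^(Q_out/(Q_in−Q_out)) = 47.08 × (1301/568.355)^(-5.06302) = 0.711023 mol.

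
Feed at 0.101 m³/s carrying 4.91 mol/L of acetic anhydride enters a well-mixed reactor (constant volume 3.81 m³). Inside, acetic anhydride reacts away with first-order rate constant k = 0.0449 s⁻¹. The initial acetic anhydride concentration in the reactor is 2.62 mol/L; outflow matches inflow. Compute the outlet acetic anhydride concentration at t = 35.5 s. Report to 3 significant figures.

1.89 mol/L

Accumulation = in − out − consumed: V dC/dt = Q C_in − Q C − k V C.
dC/dt = (Q/V) C_in − (Q/V + k) C; effective rate a = Q/V + k = 0.026509 + 0.0449 = 0.071409 s⁻¹.
C_ss = Q C_in/(Q + kV) = 1.8227 mol/L; C(t) = C_ss + (C₀ − C_ss) e^(−a t).
C(35.5) = 1.8227 + (0.79726)·e^(−0.071409·35.5) = 1.8227 + (0.79726)·0.079260 = 1.8859 mol/L.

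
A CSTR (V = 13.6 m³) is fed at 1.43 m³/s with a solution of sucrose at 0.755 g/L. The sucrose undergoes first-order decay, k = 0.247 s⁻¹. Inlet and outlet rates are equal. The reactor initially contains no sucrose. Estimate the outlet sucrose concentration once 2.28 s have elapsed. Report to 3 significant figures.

V dC/dt = Q(C_in − C) − k V C.
This is linear with rate a = Q/V + k = 0.35215 s⁻¹.
C_ss = Q C_in/(Q + kV) = 0.22543 g/L; C(t) = C_ss + (C₀ − C_ss) e^(−a t).
C(2.28) = 0.22543 + (-0.22543)·e^(−0.35215·2.28) = 0.22543 + (-0.22543)·0.44803 = 0.12443 g/L.

0.124 g/L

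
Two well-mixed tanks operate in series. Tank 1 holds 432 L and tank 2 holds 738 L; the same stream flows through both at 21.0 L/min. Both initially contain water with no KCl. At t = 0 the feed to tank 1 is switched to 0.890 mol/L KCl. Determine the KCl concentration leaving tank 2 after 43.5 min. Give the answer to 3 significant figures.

0.419 mol/L

Species balance on tank i: dCᵢ/dt = (Cᵢ₋₁ − Cᵢ)/τᵢ with τᵢ = Vᵢ/Q.
τ₁ = 432/21.0 = 20.571 min; τ₂ = 738/21.0 = 35.143 min.
Solving the cascade with C₁(0)=C₂(0)=0 gives C₂(t) = C_in[1 − (τ₁ e^(−t/τ₁) − τ₂ e^(−t/τ₂))/(τ₁ − τ₂)].
At t = 43.5: e^(−t/τ₁) = 0.12068, e^(−t/τ₂) = 0.29002.
C₂ = 0.890·[1 − (20.571·0.12068 − 35.143·0.29002)/(-14.571)] = 0.890·0.47092 = 0.41912 mol/L.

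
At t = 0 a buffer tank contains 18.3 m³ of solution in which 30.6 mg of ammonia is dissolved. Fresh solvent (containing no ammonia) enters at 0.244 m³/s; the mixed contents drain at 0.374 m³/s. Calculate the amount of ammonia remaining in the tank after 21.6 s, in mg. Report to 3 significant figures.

Total volume: dV/dt = Q_in − Q_out = -0.13000 m³/s, so V(t) = 18.3 − 0.13000 t and V(21.6) = 15.492 m³.
Solute balance: dm/dt = 0 − Q_out C = −Q_out m/V(t).
Separate: dm/m = −Q_out dt/V(t) ⇒ ln(m/m₀) = −(Q_out/(Q_in−Q_out)) ln(V/V₀).
m = m₀ (V₀/V)^(Q_out/(Q_in−Q_out)) = 30.6 × (18.3/15.492)^(-2.8769) = 18.949 mg.

18.9 mg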